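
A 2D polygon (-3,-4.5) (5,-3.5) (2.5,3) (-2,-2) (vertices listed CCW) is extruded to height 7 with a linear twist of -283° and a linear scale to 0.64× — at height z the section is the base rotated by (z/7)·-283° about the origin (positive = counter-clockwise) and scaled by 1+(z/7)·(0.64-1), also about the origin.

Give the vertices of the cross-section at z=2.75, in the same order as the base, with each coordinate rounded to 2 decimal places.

t = z/height = 2.75/7 = 0.392857
s = 1 + (scale-1)·z/height = 1 + (0.64-1)·2.75/7 = 0.858571
θ = twist·z/height = -283°·2.75/7 = -111.1786° = -1.940432 rad
cos θ = -0.361276, sin θ = -0.932459 (intermediates below are computed at full precision and shown rounded to 5 d.p.)
v1: (-3,-4.5) → rotate → (-3.11224,4.42312) → ×s → (-2.67208,3.79756) → (-2.67,3.80)
v2: (5,-3.5) → rotate → (-5.06999,-3.39783) → ×s → (-4.35294,-2.91728) → (-4.35,-2.92)
v3: (2.5,3) → rotate → (1.89419,-3.41498) → ×s → (1.62630,-2.93200) → (1.63,-2.93)
v4: (-2,-2) → rotate → (-1.14237,2.58747) → ×s → (-0.98080,2.22153) → (-0.98,2.22)

Cross-section at z=2.75: (-2.67,3.80) (-4.35,-2.92) (1.63,-2.93) (-0.98,2.22)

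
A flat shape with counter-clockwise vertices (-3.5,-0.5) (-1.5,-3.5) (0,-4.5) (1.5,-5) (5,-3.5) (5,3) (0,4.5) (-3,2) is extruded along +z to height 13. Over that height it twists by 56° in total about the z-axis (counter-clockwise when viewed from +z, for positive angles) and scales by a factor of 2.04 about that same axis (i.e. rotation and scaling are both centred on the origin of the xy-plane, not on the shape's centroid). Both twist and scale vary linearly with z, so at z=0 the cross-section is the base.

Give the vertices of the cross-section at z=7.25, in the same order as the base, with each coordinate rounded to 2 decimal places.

t = z/height = 7.25/13 = 0.557692
s = 1 + (scale-1)·z/height = 1 + (2.04-1)·7.25/13 = 1.580000
θ = twist·z/height = 56°·7.25/13 = 31.2308° = 0.545080 rad
cos θ = 0.855086, sin θ = 0.518486 (intermediates below are computed at full precision and shown rounded to 5 d.p.)
v1: (-3.5,-0.5) → rotate → (-2.73356,-2.24224) → ×s → (-4.31902,-3.54275) → (-4.32,-3.54)
v2: (-1.5,-3.5) → rotate → (0.53207,-3.77053) → ×s → (0.84068,-5.95744) → (0.84,-5.96)
v3: (0,-4.5) → rotate → (2.33319,-3.84789) → ×s → (3.68644,-6.07966) → (3.69,-6.08)
v4: (1.5,-5) → rotate → (3.87506,-3.49770) → ×s → (6.12260,-5.52637) → (6.12,-5.53)
v5: (5,-3.5) → rotate → (6.09013,-0.40037) → ×s → (9.62241,-0.63258) → (9.62,-0.63)
v6: (5,3) → rotate → (2.71997,5.15769) → ×s → (4.29755,8.14915) → (4.30,8.15)
v7: (0,4.5) → rotate → (-2.33319,3.84789) → ×s → (-3.68644,6.07966) → (-3.69,6.08)
v8: (-3,2) → rotate → (-3.60223,0.15471) → ×s → (-5.69152,0.24445) → (-5.69,0.24)

Cross-section at z=7.25: (-4.32,-3.54) (0.84,-5.96) (3.69,-6.08) (6.12,-5.53) (9.62,-0.63) (4.30,8.15) (-3.69,6.08) (-5.69,0.24)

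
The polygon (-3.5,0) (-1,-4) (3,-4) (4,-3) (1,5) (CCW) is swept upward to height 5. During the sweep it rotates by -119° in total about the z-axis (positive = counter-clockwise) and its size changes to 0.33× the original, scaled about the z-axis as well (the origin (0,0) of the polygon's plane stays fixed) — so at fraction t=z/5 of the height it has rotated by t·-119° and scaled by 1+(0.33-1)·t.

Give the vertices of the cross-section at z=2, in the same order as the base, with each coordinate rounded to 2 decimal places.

Cross-section at z=2: (-1.73,1.89) (-2.66,-1.43) (-0.68,-3.60) (0.35,-3.64) (3.20,1.93)

t = z/height = 2/5 = 0.4
s = 1 + (scale-1)·z/height = 1 + (0.33-1)·2/5 = 0.732000
θ = twist·z/height = -119°·2/5 = -47.6000° = -0.830777 rad
cos θ = 0.674302, sin θ = -0.738455 (intermediates below are computed at full precision and shown rounded to 5 d.p.)
v1: (-3.5,0) → rotate → (-2.36006,2.58459) → ×s → (-1.72756,1.89192) → (-1.73,1.89)
v2: (-1,-4) → rotate → (-3.62812,-1.95875) → ×s → (-2.65579,-1.43381) → (-2.66,-1.43)
v3: (3,-4) → rotate → (-0.93091,-4.91258) → ×s → (-0.68143,-3.59601) → (-0.68,-3.60)
v4: (4,-3) → rotate → (0.48184,-4.97673) → ×s → (0.35271,-3.64297) → (0.35,-3.64)
v5: (1,5) → rotate → (4.36658,2.63306) → ×s → (3.19634,1.92740) → (3.20,1.93)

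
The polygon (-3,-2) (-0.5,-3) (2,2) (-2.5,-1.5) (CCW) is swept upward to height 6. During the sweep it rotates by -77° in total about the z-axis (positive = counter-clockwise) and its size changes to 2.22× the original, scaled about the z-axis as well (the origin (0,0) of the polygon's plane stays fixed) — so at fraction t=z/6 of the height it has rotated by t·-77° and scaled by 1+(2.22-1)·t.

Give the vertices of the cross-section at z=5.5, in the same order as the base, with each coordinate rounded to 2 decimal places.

t = z/height = 5.5/6 = 0.916667
s = 1 + (scale-1)·z/height = 1 + (2.22-1)·5.5/6 = 2.118333
θ = twist·z/height = -77°·5.5/6 = -70.5833° = -1.231912 rad
cos θ = 0.332435, sin θ = -0.943126 (intermediates below are computed at full precision and shown rounded to 5 d.p.)
v1: (-3,-2) → rotate → (-2.88356,2.16451) → ×s → (-6.10834,4.58515) → (-6.11,4.59)
v2: (-0.5,-3) → rotate → (-2.99560,-0.52574) → ×s → (-6.34567,-1.11370) → (-6.35,-1.11)
v3: (2,2) → rotate → (2.55112,-1.22138) → ×s → (5.40413,-2.58729) → (5.40,-2.59)
v4: (-2.5,-1.5) → rotate → (-2.24578,1.85916) → ×s → (-4.75731,3.93832) → (-4.76,3.94)

Cross-section at z=5.5: (-6.11,4.59) (-6.35,-1.11) (5.40,-2.59) (-4.76,3.94)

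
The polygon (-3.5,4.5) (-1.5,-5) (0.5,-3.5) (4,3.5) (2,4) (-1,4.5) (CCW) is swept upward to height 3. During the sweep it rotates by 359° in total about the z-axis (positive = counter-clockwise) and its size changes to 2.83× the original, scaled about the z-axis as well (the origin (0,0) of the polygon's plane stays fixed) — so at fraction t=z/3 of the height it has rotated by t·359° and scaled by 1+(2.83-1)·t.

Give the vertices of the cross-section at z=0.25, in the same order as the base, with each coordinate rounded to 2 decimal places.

t = z/height = 0.25/3 = 0.0833333
s = 1 + (scale-1)·z/height = 1 + (2.83-1)·0.25/3 = 1.152500
θ = twist·z/height = 359°·0.25/3 = 29.9167° = 0.522144 rad
cos θ = 0.866752, sin θ = 0.498740 (intermediates below are computed at full precision and shown rounded to 5 d.p.)
v1: (-3.5,4.5) → rotate → (-5.27796,2.15479) → ×s → (-6.08285,2.48340) → (-6.08,2.48)
v2: (-1.5,-5) → rotate → (1.19357,-5.08187) → ×s → (1.37559,-5.85685) → (1.38,-5.86)
v3: (0.5,-3.5) → rotate → (2.17897,-2.78426) → ×s → (2.51126,-3.20886) → (2.51,-3.21)
v4: (4,3.5) → rotate → (1.72142,5.02859) → ×s → (1.98393,5.79545) → (1.98,5.80)
v5: (2,4) → rotate → (-0.26146,4.46449) → ×s → (-0.30133,5.14532) → (-0.30,5.15)
v6: (-1,4.5) → rotate → (-3.11108,3.40164) → ×s → (-3.58552,3.92039) → (-3.59,3.92)

Cross-section at z=0.25: (-6.08,2.48) (1.38,-5.86) (2.51,-3.21) (1.98,5.80) (-0.30,5.15) (-3.59,3.92)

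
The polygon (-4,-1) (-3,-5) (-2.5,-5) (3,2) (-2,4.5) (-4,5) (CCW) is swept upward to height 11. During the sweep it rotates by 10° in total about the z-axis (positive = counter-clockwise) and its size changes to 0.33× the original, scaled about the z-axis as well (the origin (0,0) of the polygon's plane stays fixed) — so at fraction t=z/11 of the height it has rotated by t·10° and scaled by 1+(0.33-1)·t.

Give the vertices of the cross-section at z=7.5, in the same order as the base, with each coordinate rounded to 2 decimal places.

t = z/height = 7.5/11 = 0.681818
s = 1 + (scale-1)·z/height = 1 + (0.33-1)·7.5/11 = 0.543182
θ = twist·z/height = 10°·7.5/11 = 6.8182° = 0.119000 rad
cos θ = 0.992928, sin θ = 0.118719 (intermediates below are computed at full precision and shown rounded to 5 d.p.)
v1: (-4,-1) → rotate → (-3.85299,-1.46780) → ×s → (-2.09288,-0.79728) → (-2.09,-0.80)
v2: (-3,-5) → rotate → (-2.38519,-5.32080) → ×s → (-1.29559,-2.89016) → (-1.30,-2.89)
v3: (-2.5,-5) → rotate → (-1.88872,-5.26144) → ×s → (-1.02592,-2.85792) → (-1.03,-2.86)
v4: (3,2) → rotate → (2.74135,2.34201) → ×s → (1.48905,1.27214) → (1.49,1.27)
v5: (-2,4.5) → rotate → (-2.52009,4.23074) → ×s → (-1.36887,2.29806) → (-1.37,2.30)
v6: (-4,5) → rotate → (-4.56531,4.48976) → ×s → (-2.47979,2.43876) → (-2.48,2.44)

Cross-section at z=7.5: (-2.09,-0.80) (-1.30,-2.89) (-1.03,-2.86) (1.49,1.27) (-1.37,2.30) (-2.48,2.44)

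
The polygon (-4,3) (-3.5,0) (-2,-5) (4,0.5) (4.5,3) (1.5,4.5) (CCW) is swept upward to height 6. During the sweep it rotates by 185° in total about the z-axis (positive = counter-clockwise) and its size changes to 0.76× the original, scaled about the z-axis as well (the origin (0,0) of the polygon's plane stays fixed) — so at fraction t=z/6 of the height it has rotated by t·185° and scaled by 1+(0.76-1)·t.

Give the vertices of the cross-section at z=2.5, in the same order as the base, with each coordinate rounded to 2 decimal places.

Cross-section at z=2.5: (-3.44,-2.91) (-0.70,-3.07) (3.98,-2.76) (0.37,3.61) (-1.73,4.55) (-3.65,2.22)

t = z/height = 2.5/6 = 0.416667
s = 1 + (scale-1)·z/height = 1 + (0.76-1)·2.5/6 = 0.900000
θ = twist·z/height = 185°·2.5/6 = 77.0833° = 1.345358 rad
cos θ = 0.223534, sin θ = 0.974696 (intermediates below are computed at full precision and shown rounded to 5 d.p.)
v1: (-4,3) → rotate → (-3.81822,-3.22818) → ×s → (-3.43640,-2.90537) → (-3.44,-2.91)
v2: (-3.5,0) → rotate → (-0.78237,-3.41144) → ×s → (-0.70413,-3.07029) → (-0.70,-3.07)
v3: (-2,-5) → rotate → (4.42641,-3.06706) → ×s → (3.98377,-2.76035) → (3.98,-2.76)
v4: (4,0.5) → rotate → (0.40679,4.01055) → ×s → (0.36611,3.60950) → (0.37,3.61)
v5: (4.5,3) → rotate → (-1.91819,5.05673) → ×s → (-1.72637,4.55106) → (-1.73,4.55)
v6: (1.5,4.5) → rotate → (-4.05083,2.46795) → ×s → (-3.64575,2.22115) → (-3.65,2.22)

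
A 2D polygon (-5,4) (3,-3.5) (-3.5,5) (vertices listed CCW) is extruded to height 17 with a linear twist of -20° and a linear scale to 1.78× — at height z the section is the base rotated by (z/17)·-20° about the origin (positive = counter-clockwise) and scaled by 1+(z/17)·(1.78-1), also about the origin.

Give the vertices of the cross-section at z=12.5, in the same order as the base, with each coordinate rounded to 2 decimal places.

Cross-section at z=12.5: (-6.01,8.09) (3.17,-6.53) (-3.33,9.01)

t = z/height = 12.5/17 = 0.735294
s = 1 + (scale-1)·z/height = 1 + (1.78-1)·12.5/17 = 1.573529
θ = twist·z/height = -20°·12.5/17 = -14.7059° = -0.256666 rad
cos θ = 0.967242, sin θ = -0.253857 (intermediates below are computed at full precision and shown rounded to 5 d.p.)
v1: (-5,4) → rotate → (-3.82078,5.13825) → ×s → (-6.01211,8.08519) → (-6.01,8.09)
v2: (3,-3.5) → rotate → (2.01322,-4.14692) → ×s → (3.16787,-6.52530) → (3.17,-6.53)
v3: (-3.5,5) → rotate → (-2.11606,5.72471) → ×s → (-3.32968,9.00800) → (-3.33,9.01)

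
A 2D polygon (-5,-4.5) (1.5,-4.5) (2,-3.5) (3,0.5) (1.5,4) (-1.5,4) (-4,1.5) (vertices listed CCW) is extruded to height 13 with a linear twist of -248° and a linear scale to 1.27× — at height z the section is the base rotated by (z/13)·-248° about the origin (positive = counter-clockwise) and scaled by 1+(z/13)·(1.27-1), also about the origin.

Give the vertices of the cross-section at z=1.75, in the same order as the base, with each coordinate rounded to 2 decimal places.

Cross-section at z=1.75: (-6.89,-1.04) (-1.27,-4.75) (-0.27,-4.17) (2.88,-1.28) (3.58,2.61) (0.98,4.32) (-2.61,3.58)

t = z/height = 1.75/13 = 0.134615
s = 1 + (scale-1)·z/height = 1 + (1.27-1)·1.75/13 = 1.036346
θ = twist·z/height = -248°·1.75/13 = -33.3846° = -0.582671 rad
cos θ = 0.834996, sin θ = -0.550257 (intermediates below are computed at full precision and shown rounded to 5 d.p.)
v1: (-5,-4.5) → rotate → (-6.65113,-1.00620) → ×s → (-6.89288,-1.04277) → (-6.89,-1.04)
v2: (1.5,-4.5) → rotate → (-1.22366,-4.58287) → ×s → (-1.26814,-4.74943) → (-1.27,-4.75)
v3: (2,-3.5) → rotate → (-0.25591,-4.02300) → ×s → (-0.26521,-4.16922) → (-0.27,-4.17)
v4: (3,0.5) → rotate → (2.78012,-1.23327) → ×s → (2.88116,-1.27810) → (2.88,-1.28)
v5: (1.5,4) → rotate → (3.45352,2.51460) → ×s → (3.57904,2.60599) → (3.58,2.61)
v6: (-1.5,4) → rotate → (0.94853,4.16537) → ×s → (0.98301,4.31676) → (0.98,4.32)
v7: (-4,1.5) → rotate → (-2.51460,3.45352) → ×s → (-2.60599,3.57904) → (-2.61,3.58)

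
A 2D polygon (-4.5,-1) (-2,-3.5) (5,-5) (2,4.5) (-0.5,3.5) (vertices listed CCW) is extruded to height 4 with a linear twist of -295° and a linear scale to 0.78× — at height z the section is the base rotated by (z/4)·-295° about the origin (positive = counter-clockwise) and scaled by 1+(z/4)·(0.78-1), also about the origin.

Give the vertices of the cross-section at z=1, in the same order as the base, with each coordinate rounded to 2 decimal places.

Cross-section at z=1: (-2.10,3.82) (-3.70,0.89) (-3.21,-5.86) (4.61,-0.62) (3.04,1.38)

t = z/height = 1/4 = 0.25
s = 1 + (scale-1)·z/height = 1 + (0.78-1)·1/4 = 0.945000
θ = twist·z/height = -295°·1/4 = -73.7500° = -1.287180 rad
cos θ = 0.279829, sin θ = -0.960050 (intermediates below are computed at full precision and shown rounded to 5 d.p.)
v1: (-4.5,-1) → rotate → (-2.21928,4.04040) → ×s → (-2.09722,3.81817) → (-2.10,3.82)
v2: (-2,-3.5) → rotate → (-3.91983,0.94070) → ×s → (-3.70424,0.88896) → (-3.70,0.89)
v3: (5,-5) → rotate → (-3.40110,-6.19939) → ×s → (-3.21404,-5.85843) → (-3.21,-5.86)
v4: (2,4.5) → rotate → (4.87988,-0.66087) → ×s → (4.61149,-0.62452) → (4.61,-0.62)
v5: (-0.5,3.5) → rotate → (3.22026,1.45943) → ×s → (3.04315,1.37916) → (3.04,1.38)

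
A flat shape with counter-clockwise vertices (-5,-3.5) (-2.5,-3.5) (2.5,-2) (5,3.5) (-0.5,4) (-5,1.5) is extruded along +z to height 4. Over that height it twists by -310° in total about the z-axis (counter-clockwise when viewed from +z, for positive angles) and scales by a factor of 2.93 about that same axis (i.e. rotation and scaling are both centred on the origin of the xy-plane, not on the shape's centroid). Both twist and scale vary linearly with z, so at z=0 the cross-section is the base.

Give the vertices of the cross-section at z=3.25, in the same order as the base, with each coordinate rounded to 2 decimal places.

t = z/height = 3.25/4 = 0.8125
s = 1 + (scale-1)·z/height = 1 + (2.93-1)·3.25/4 = 2.568125
θ = twist·z/height = -310°·3.25/4 = -251.8750° = -4.396048 rad
cos θ = -0.311091, sin θ = 0.950380 (intermediates below are computed at full precision and shown rounded to 5 d.p.)
v1: (-5,-3.5) → rotate → (4.88179,-3.66308) → ×s → (12.53704,-9.40725) → (12.54,-9.41)
v2: (-2.5,-3.5) → rotate → (4.10406,-1.28713) → ×s → (10.53973,-3.30551) → (10.54,-3.31)
v3: (2.5,-2) → rotate → (1.12303,2.99813) → ×s → (2.88409,7.69958) → (2.88,7.70)
v4: (5,3.5) → rotate → (-4.88179,3.66308) → ×s → (-12.53704,9.40725) → (-12.54,9.41)
v5: (-0.5,4) → rotate → (-3.64597,-1.71955) → ×s → (-9.36332,-4.41603) → (-9.36,-4.42)
v6: (-5,1.5) → rotate → (0.12989,-5.21854) → ×s → (0.33356,-13.40186) → (0.33,-13.40)

Cross-section at z=3.25: (12.54,-9.41) (10.54,-3.31) (2.88,7.70) (-12.54,9.41) (-9.36,-4.42) (0.33,-13.40)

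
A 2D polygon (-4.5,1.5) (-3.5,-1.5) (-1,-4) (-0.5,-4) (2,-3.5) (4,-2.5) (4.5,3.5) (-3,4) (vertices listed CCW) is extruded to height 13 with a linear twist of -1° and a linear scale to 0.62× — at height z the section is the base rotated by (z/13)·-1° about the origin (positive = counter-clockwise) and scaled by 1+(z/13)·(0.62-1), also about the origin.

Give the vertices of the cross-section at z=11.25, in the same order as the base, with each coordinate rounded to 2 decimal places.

t = z/height = 11.25/13 = 0.865385
s = 1 + (scale-1)·z/height = 1 + (0.62-1)·11.25/13 = 0.671154
θ = twist·z/height = -1°·11.25/13 = -0.8654° = -0.015104 rad
cos θ = 0.999886, sin θ = -0.015103 (intermediates below are computed at full precision and shown rounded to 5 d.p.)
v1: (-4.5,1.5) → rotate → (-4.47683,1.56779) → ×s → (-3.00464,1.05223) → (-3.00,1.05)
v2: (-3.5,-1.5) → rotate → (-3.52226,-1.44697) → ×s → (-2.36398,-0.97114) → (-2.36,-0.97)
v3: (-1,-4) → rotate → (-1.06030,-3.98444) → ×s → (-0.71162,-2.67417) → (-0.71,-2.67)
v4: (-0.5,-4) → rotate → (-0.56036,-3.99199) → ×s → (-0.37609,-2.67924) → (-0.38,-2.68)
v5: (2,-3.5) → rotate → (1.94691,-3.52981) → ×s → (1.30668,-2.36904) → (1.31,-2.37)
v6: (4,-2.5) → rotate → (3.96179,-2.56013) → ×s → (2.65897,-1.71824) → (2.66,-1.72)
v7: (4.5,3.5) → rotate → (4.55235,3.43164) → ×s → (3.05533,2.30316) → (3.06,2.30)
v8: (-3,4) → rotate → (-2.93924,4.04485) → ×s → (-1.97269,2.71472) → (-1.97,2.71)

Cross-section at z=11.25: (-3.00,1.05) (-2.36,-0.97) (-0.71,-2.67) (-0.38,-2.68) (1.31,-2.37) (2.66,-1.72) (3.06,2.30) (-1.97,2.71)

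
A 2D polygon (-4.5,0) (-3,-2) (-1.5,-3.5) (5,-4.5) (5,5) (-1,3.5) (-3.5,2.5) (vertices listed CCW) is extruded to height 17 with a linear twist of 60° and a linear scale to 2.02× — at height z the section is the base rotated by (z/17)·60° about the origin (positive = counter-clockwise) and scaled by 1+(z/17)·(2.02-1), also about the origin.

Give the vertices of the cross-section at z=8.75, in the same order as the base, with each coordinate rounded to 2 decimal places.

t = z/height = 8.75/17 = 0.514706
s = 1 + (scale-1)·z/height = 1 + (2.02-1)·8.75/17 = 1.525000
θ = twist·z/height = 60°·8.75/17 = 30.8824° = 0.538999 rad
cos θ = 0.858223, sin θ = 0.513277 (intermediates below are computed at full precision and shown rounded to 5 d.p.)
v1: (-4.5,0) → rotate → (-3.86200,-2.30975) → ×s → (-5.88956,-3.52236) → (-5.89,-3.52)
v2: (-3,-2) → rotate → (-1.54812,-3.25628) → ×s → (-2.36088,-4.96582) → (-2.36,-4.97)
v3: (-1.5,-3.5) → rotate → (0.50913,-3.77370) → ×s → (0.77643,-5.75489) → (0.78,-5.75)
v4: (5,-4.5) → rotate → (6.60086,-1.29562) → ×s → (10.06631,-1.97582) → (10.07,-1.98)
v5: (5,5) → rotate → (1.72473,6.85750) → ×s → (2.63021,10.45769) → (2.63,10.46)
v6: (-1,3.5) → rotate → (-2.65469,2.49050) → ×s → (-4.04841,3.79802) → (-4.05,3.80)
v7: (-3.5,2.5) → rotate → (-4.28697,0.34909) → ×s → (-6.53763,0.53236) → (-6.54,0.53)

Cross-section at z=8.75: (-5.89,-3.52) (-2.36,-4.97) (0.78,-5.75) (10.07,-1.98) (2.63,10.46) (-4.05,3.80) (-6.54,0.53)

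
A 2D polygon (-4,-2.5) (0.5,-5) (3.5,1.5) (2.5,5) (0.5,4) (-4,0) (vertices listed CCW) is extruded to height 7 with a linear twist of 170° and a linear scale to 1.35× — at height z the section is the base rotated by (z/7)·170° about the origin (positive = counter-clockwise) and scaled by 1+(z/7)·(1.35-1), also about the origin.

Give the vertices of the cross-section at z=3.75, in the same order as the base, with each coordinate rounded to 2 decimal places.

t = z/height = 3.75/7 = 0.535714
s = 1 + (scale-1)·z/height = 1 + (1.35-1)·3.75/7 = 1.187500
θ = twist·z/height = 170°·3.75/7 = 91.0714° = 1.589496 rad
cos θ = -0.018699, sin θ = 0.999825 (intermediates below are computed at full precision and shown rounded to 5 d.p.)
v1: (-4,-2.5) → rotate → (2.57436,-3.95255) → ×s → (3.05705,-4.69366) → (3.06,-4.69)
v2: (0.5,-5) → rotate → (4.98978,0.59341) → ×s → (5.92536,0.70467) → (5.93,0.70)
v3: (3.5,1.5) → rotate → (-1.56518,3.47134) → ×s → (-1.85866,4.12222) → (-1.86,4.12)
v4: (2.5,5) → rotate → (-5.04587,2.40607) → ×s → (-5.99197,2.85721) → (-5.99,2.86)
v5: (0.5,4) → rotate → (-4.00865,0.42512) → ×s → (-4.76027,0.50483) → (-4.76,0.50)
v6: (-4,0) → rotate → (0.07480,-3.99930) → ×s → (0.08882,-4.74917) → (0.09,-4.75)

Cross-section at z=3.75: (3.06,-4.69) (5.93,0.70) (-1.86,4.12) (-5.99,2.86) (-4.76,0.50) (0.09,-4.75)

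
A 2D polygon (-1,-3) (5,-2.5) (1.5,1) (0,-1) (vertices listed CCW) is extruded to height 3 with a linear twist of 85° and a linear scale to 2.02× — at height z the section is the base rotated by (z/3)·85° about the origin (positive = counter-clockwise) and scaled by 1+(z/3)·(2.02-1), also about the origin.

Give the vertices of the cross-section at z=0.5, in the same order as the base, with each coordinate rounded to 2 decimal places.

Cross-section at z=0.5: (-0.28,-3.69) (6.39,-1.40) (1.42,1.56) (0.29,-1.13)

t = z/height = 0.5/3 = 0.166667
s = 1 + (scale-1)·z/height = 1 + (2.02-1)·0.5/3 = 1.170000
θ = twist·z/height = 85°·0.5/3 = 14.1667° = 0.247255 rad
cos θ = 0.969588, sin θ = 0.244743 (intermediates below are computed at full precision and shown rounded to 5 d.p.)
v1: (-1,-3) → rotate → (-0.23536,-3.15351) → ×s → (-0.27537,-3.68960) → (-0.28,-3.69)
v2: (5,-2.5) → rotate → (5.45980,-1.20025) → ×s → (6.38796,-1.40430) → (6.39,-1.40)
v3: (1.5,1) → rotate → (1.20964,1.33670) → ×s → (1.41528,1.56394) → (1.42,1.56)
v4: (0,-1) → rotate → (0.24474,-0.96959) → ×s → (0.28635,-1.13442) → (0.29,-1.13)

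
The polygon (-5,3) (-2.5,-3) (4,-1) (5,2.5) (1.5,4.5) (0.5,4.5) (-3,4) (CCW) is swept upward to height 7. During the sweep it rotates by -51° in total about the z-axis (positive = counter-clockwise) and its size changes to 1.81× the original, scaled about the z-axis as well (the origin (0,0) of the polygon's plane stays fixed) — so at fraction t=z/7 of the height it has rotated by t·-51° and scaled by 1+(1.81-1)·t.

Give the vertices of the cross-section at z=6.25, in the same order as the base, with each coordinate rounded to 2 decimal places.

t = z/height = 6.25/7 = 0.892857
s = 1 + (scale-1)·z/height = 1 + (1.81-1)·6.25/7 = 1.723214
θ = twist·z/height = -51°·6.25/7 = -45.5357° = -0.794748 rad
cos θ = 0.700465, sin θ = -0.713687 (intermediates below are computed at full precision and shown rounded to 5 d.p.)
v1: (-5,3) → rotate → (-1.36126,5.66983) → ×s → (-2.34574,9.77033) → (-2.35,9.77)
v2: (-2.5,-3) → rotate → (-3.89222,-0.31718) → ×s → (-6.70713,-0.54656) → (-6.71,-0.55)
v3: (4,-1) → rotate → (2.08817,-3.55521) → ×s → (3.59837,-6.12639) → (3.60,-6.13)
v4: (5,2.5) → rotate → (5.28654,-1.81727) → ×s → (9.10984,-3.13155) → (9.11,-3.13)
v5: (1.5,4.5) → rotate → (4.26229,2.08156) → ×s → (7.34484,3.58697) → (7.34,3.59)
v6: (0.5,4.5) → rotate → (3.56182,2.79525) → ×s → (6.13779,4.81681) → (6.14,4.82)
v7: (-3,4) → rotate → (0.75336,4.94292) → ×s → (1.29819,8.51771) → (1.30,8.52)

Cross-section at z=6.25: (-2.35,9.77) (-6.71,-0.55) (3.60,-6.13) (9.11,-3.13) (7.34,3.59) (6.14,4.82) (1.30,8.52)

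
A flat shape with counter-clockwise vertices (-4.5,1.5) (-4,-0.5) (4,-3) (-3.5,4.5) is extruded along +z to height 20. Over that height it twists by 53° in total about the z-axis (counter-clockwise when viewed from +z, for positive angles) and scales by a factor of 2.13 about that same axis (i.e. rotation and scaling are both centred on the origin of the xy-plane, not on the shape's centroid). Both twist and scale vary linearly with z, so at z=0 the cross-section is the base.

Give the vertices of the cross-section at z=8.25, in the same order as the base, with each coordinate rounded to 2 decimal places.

Cross-section at z=8.25: (-6.94,-0.42) (-5.17,-2.86) (7.08,-1.90) (-7.22,4.21)

t = z/height = 8.25/20 = 0.4125
s = 1 + (scale-1)·z/height = 1 + (2.13-1)·8.25/20 = 1.466125
θ = twist·z/height = 53°·8.25/20 = 21.8625° = 0.381573 rad
cos θ = 0.928080, sin θ = 0.372380 (intermediates below are computed at full precision and shown rounded to 5 d.p.)
v1: (-4.5,1.5) → rotate → (-4.73493,-0.28359) → ×s → (-6.94200,-0.41578) → (-6.94,-0.42)
v2: (-4,-0.5) → rotate → (-3.52613,-1.95356) → ×s → (-5.16975,-2.86417) → (-5.17,-2.86)
v3: (4,-3) → rotate → (4.82946,-1.29472) → ×s → (7.08059,-1.89822) → (7.08,-1.90)
v4: (-3.5,4.5) → rotate → (-4.92399,2.87303) → ×s → (-7.21919,4.21222) → (-7.22,4.21)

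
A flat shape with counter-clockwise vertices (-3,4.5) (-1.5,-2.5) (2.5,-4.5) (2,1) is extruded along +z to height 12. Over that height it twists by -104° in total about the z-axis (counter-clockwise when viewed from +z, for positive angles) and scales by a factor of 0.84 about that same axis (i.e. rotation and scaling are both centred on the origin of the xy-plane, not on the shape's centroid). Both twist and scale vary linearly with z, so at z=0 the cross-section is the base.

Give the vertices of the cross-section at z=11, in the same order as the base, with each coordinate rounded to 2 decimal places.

Cross-section at z=11: (4.06,2.19) (-2.01,1.47) (-4.02,-1.77) (0.69,-1.78)

t = z/height = 11/12 = 0.916667
s = 1 + (scale-1)·z/height = 1 + (0.84-1)·11/12 = 0.853333
θ = twist·z/height = -104°·11/12 = -95.3333° = -1.663881 rad
cos θ = -0.092950, sin θ = -0.995671 (intermediates below are computed at full precision and shown rounded to 5 d.p.)
v1: (-3,4.5) → rotate → (4.75937,2.56874) → ×s → (4.06133,2.19199) → (4.06,2.19)
v2: (-1.5,-2.5) → rotate → (-2.34975,1.72588) → ×s → (-2.00512,1.47275) → (-2.01,1.47)
v3: (2.5,-4.5) → rotate → (-4.71289,-2.07090) → ×s → (-4.02167,-1.76717) → (-4.02,-1.77)
v4: (2,1) → rotate → (0.80977,-2.08429) → ×s → (0.69100,-1.77860) → (0.69,-1.78)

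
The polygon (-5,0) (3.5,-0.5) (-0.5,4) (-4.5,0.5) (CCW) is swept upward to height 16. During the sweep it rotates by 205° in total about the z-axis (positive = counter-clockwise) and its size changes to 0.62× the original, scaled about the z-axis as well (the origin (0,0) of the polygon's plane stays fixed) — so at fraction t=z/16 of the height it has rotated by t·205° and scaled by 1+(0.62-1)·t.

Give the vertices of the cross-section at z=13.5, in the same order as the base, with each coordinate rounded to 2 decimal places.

Cross-section at z=13.5: (3.37,-0.42) (-2.32,0.63) (0.00,-2.74) (2.99,-0.71)

t = z/height = 13.5/16 = 0.84375
s = 1 + (scale-1)·z/height = 1 + (0.62-1)·13.5/16 = 0.679375
θ = twist·z/height = 205°·13.5/16 = 172.9688° = 3.018874 rad
cos θ = -0.992480, sin θ = 0.122411 (intermediates below are computed at full precision and shown rounded to 5 d.p.)
v1: (-5,0) → rotate → (4.96240,-0.61205) → ×s → (3.37133,-0.41581) → (3.37,-0.42)
v2: (3.5,-0.5) → rotate → (-3.41247,0.92468) → ×s → (-2.31835,0.62820) → (-2.32,0.63)
v3: (-0.5,4) → rotate → (0.00660,-4.03112) → ×s → (0.00448,-2.73864) → (0.00,-2.74)
v4: (-4.5,0.5) → rotate → (4.40495,-1.04709) → ×s → (2.99261,-0.71137) → (2.99,-0.71)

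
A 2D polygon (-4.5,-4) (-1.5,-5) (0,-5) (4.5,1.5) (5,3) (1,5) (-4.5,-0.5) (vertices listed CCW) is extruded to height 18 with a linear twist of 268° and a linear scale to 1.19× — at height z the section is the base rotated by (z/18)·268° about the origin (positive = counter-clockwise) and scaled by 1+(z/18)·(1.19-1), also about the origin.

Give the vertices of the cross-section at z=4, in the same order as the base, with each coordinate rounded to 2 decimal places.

t = z/height = 4/18 = 0.222222
s = 1 + (scale-1)·z/height = 1 + (1.19-1)·4/18 = 1.042222
θ = twist·z/height = 268°·4/18 = 59.5556° = 1.039441 rad
cos θ = 0.506703, sin θ = 0.862121 (intermediates below are computed at full precision and shown rounded to 5 d.p.)
v1: (-4.5,-4) → rotate → (1.16832,-5.90635) → ×s → (1.21765,-6.15573) → (1.22,-6.16)
v2: (-1.5,-5) → rotate → (3.55055,-3.82669) → ×s → (3.70046,-3.98827) → (3.70,-3.99)
v3: (0,-5) → rotate → (4.31060,-2.53351) → ×s → (4.49261,-2.64048) → (4.49,-2.64)
v4: (4.5,1.5) → rotate → (0.98698,4.63960) → ×s → (1.02865,4.83549) → (1.03,4.84)
v5: (5,3) → rotate → (-0.05285,5.83071) → ×s → (-0.05508,6.07690) → (-0.06,6.08)
v6: (1,5) → rotate → (-3.80390,3.39563) → ×s → (-3.96451,3.53901) → (-3.96,3.54)
v7: (-4.5,-0.5) → rotate → (-1.84910,-4.13290) → ×s → (-1.92717,-4.30740) → (-1.93,-4.31)

Cross-section at z=4: (1.22,-6.16) (3.70,-3.99) (4.49,-2.64) (1.03,4.84) (-0.06,6.08) (-3.96,3.54) (-1.93,-4.31)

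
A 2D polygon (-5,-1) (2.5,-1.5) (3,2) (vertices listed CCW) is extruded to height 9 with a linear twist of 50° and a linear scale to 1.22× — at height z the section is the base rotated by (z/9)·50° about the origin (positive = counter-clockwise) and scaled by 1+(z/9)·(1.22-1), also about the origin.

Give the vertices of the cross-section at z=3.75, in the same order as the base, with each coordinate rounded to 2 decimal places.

Cross-section at z=3.75: (-4.71,-2.96) (3.13,-0.56) (2.28,3.21)

t = z/height = 3.75/9 = 0.416667
s = 1 + (scale-1)·z/height = 1 + (1.22-1)·3.75/9 = 1.091667
θ = twist·z/height = 50°·3.75/9 = 20.8333° = 0.363610 rad
cos θ = 0.934619, sin θ = 0.355651 (intermediates below are computed at full precision and shown rounded to 5 d.p.)
v1: (-5,-1) → rotate → (-4.31744,-2.71287) → ×s → (-4.71321,-2.96155) → (-4.71,-2.96)
v2: (2.5,-1.5) → rotate → (2.87002,-0.51280) → ×s → (3.13311,-0.55981) → (3.13,-0.56)
v3: (3,2) → rotate → (2.09256,2.93619) → ×s → (2.28437,3.20534) → (2.28,3.21)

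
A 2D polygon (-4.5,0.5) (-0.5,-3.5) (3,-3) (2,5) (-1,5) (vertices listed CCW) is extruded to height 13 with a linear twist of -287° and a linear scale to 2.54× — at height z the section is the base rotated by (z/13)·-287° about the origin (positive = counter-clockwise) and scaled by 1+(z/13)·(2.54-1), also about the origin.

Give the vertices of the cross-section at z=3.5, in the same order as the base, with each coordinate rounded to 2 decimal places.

t = z/height = 3.5/13 = 0.269231
s = 1 + (scale-1)·z/height = 1 + (2.54-1)·3.5/13 = 1.414615
θ = twist·z/height = -287°·3.5/13 = -77.2692° = -1.348602 rad
cos θ = 0.220370, sin θ = -0.975416 (intermediates below are computed at full precision and shown rounded to 5 d.p.)
v1: (-4.5,0.5) → rotate → (-0.50396,4.49956) → ×s → (-0.71291,6.36514) → (-0.71,6.37)
v2: (-0.5,-3.5) → rotate → (-3.52414,-0.28359) → ×s → (-4.98531,-0.40117) → (-4.99,-0.40)
v3: (3,-3) → rotate → (-2.26514,-3.58736) → ×s → (-3.20430,-5.07473) → (-3.20,-5.07)
v4: (2,5) → rotate → (5.31782,-0.84898) → ×s → (7.52267,-1.20098) → (7.52,-1.20)
v5: (-1,5) → rotate → (4.65671,2.07727) → ×s → (6.58746,2.93853) → (6.59,2.94)

Cross-section at z=3.5: (-0.71,6.37) (-4.99,-0.40) (-3.20,-5.07) (7.52,-1.20) (6.59,2.94)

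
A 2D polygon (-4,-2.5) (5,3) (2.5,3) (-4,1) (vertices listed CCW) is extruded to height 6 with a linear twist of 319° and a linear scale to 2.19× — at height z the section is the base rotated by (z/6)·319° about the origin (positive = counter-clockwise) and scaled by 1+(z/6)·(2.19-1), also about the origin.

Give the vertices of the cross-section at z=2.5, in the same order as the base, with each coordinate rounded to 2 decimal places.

Cross-section at z=2.5: (6.81,-1.84) (-8.38,2.42) (-5.83,-0.32) (2.98,-5.40)

t = z/height = 2.5/6 = 0.416667
s = 1 + (scale-1)·z/height = 1 + (2.19-1)·2.5/6 = 1.495833
θ = twist·z/height = 319°·2.5/6 = 132.9167° = 2.319833 rad
cos θ = -0.680934, sin θ = 0.732345 (intermediates below are computed at full precision and shown rounded to 5 d.p.)
v1: (-4,-2.5) → rotate → (4.55460,-1.22704) → ×s → (6.81292,-1.83545) → (6.81,-1.84)
v2: (5,3) → rotate → (-5.60170,1.61892) → ×s → (-8.37922,2.42164) → (-8.38,2.42)
v3: (2.5,3) → rotate → (-3.89937,-0.21194) → ×s → (-5.83281,-0.31703) → (-5.83,-0.32)
v4: (-4,1) → rotate → (1.99139,-3.61031) → ×s → (2.97879,-5.40043) → (2.98,-5.40)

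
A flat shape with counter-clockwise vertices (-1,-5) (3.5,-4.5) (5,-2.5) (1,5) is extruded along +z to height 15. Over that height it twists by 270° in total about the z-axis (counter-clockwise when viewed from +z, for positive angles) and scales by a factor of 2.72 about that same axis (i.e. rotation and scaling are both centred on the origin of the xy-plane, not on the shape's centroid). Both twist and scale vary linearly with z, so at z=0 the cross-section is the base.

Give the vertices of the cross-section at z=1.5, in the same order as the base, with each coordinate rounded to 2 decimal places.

t = z/height = 1.5/15 = 0.1
s = 1 + (scale-1)·z/height = 1 + (2.72-1)·1.5/15 = 1.172000
θ = twist·z/height = 270°·1.5/15 = 27.0000° = 0.471239 rad
cos θ = 0.891007, sin θ = 0.453990 (intermediates below are computed at full precision and shown rounded to 5 d.p.)
v1: (-1,-5) → rotate → (1.37895,-4.90902) → ×s → (1.61612,-5.75338) → (1.62,-5.75)
v2: (3.5,-4.5) → rotate → (5.16148,-2.42056) → ×s → (6.04925,-2.83690) → (6.05,-2.84)
v3: (5,-2.5) → rotate → (5.59001,0.04244) → ×s → (6.55149,0.04974) → (6.55,0.05)
v4: (1,5) → rotate → (-1.37895,4.90902) → ×s → (-1.61612,5.75338) → (-1.62,5.75)

Cross-section at z=1.5: (1.62,-5.75) (6.05,-2.84) (6.55,0.05) (-1.62,5.75)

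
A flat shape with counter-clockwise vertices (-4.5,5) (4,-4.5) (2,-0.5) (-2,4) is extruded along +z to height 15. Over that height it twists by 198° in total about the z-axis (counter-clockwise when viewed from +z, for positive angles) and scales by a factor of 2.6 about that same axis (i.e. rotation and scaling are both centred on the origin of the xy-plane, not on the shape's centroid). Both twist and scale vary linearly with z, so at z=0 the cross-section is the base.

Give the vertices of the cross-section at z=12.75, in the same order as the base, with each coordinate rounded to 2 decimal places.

Cross-section at z=12.75: (8.01,-13.71) (-7.09,12.31) (-4.38,2.11) (2.71,-10.20)

t = z/height = 12.75/15 = 0.85
s = 1 + (scale-1)·z/height = 1 + (2.6-1)·12.75/15 = 2.360000
θ = twist·z/height = 198°·12.75/15 = 168.3000° = 2.937389 rad
cos θ = -0.979223, sin θ = 0.202787 (intermediates below are computed at full precision and shown rounded to 5 d.p.)
v1: (-4.5,5) → rotate → (3.39257,-5.80866) → ×s → (8.00646,-13.70843) → (8.01,-13.71)
v2: (4,-4.5) → rotate → (-3.00435,5.21765) → ×s → (-7.09026,12.31366) → (-7.09,12.31)
v3: (2,-0.5) → rotate → (-1.85705,0.89519) → ×s → (-4.38264,2.11264) → (-4.38,2.11)
v4: (-2,4) → rotate → (1.14730,-4.32247) → ×s → (2.70762,-10.20102) → (2.71,-10.20)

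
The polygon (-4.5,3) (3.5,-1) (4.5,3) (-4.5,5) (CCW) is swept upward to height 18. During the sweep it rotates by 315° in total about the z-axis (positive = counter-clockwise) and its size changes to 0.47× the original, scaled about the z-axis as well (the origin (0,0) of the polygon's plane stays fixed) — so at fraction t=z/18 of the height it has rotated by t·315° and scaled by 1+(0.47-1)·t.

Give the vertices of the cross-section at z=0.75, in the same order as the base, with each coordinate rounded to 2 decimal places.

Cross-section at z=0.75: (-4.95,1.86) (3.56,-0.18) (3.62,3.86) (-5.40,3.76)

t = z/height = 0.75/18 = 0.0416667
s = 1 + (scale-1)·z/height = 1 + (0.47-1)·0.75/18 = 0.977917
θ = twist·z/height = 315°·0.75/18 = 13.1250° = 0.229074 rad
cos θ = 0.973877, sin θ = 0.227076 (intermediates below are computed at full precision and shown rounded to 5 d.p.)
v1: (-4.5,3) → rotate → (-5.06368,1.89979) → ×s → (-4.95185,1.85783) → (-4.95,1.86)
v2: (3.5,-1) → rotate → (3.63565,-0.17911) → ×s → (3.55536,-0.17515) → (3.56,-0.18)
v3: (4.5,3) → rotate → (3.70122,3.94347) → ×s → (3.61948,3.85639) → (3.62,3.86)
v4: (-4.5,5) → rotate → (-5.51783,3.84754) → ×s → (-5.39598,3.76258) → (-5.40,3.76)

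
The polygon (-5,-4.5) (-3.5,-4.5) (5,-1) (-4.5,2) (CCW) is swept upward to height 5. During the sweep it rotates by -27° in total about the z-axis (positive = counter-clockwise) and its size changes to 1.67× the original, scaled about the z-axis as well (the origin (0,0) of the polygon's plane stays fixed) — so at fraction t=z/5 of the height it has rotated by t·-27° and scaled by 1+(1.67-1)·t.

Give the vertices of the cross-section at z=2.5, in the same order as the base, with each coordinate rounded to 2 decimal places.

Cross-section at z=2.5: (-7.89,-4.28) (-5.95,-4.75) (6.18,-2.86) (-5.22,4.00)

t = z/height = 2.5/5 = 0.5
s = 1 + (scale-1)·z/height = 1 + (1.67-1)·2.5/5 = 1.335000
θ = twist·z/height = -27°·2.5/5 = -13.5000° = -0.235619 rad
cos θ = 0.972370, sin θ = -0.233445 (intermediates below are computed at full precision and shown rounded to 5 d.p.)
v1: (-5,-4.5) → rotate → (-5.91235,-3.20844) → ×s → (-7.89299,-4.28326) → (-7.89,-4.28)
v2: (-3.5,-4.5) → rotate → (-4.45380,-3.55861) → ×s → (-5.94582,-4.75074) → (-5.95,-4.75)
v3: (5,-1) → rotate → (4.62840,-2.13960) → ×s → (6.17892,-2.85636) → (6.18,-2.86)
v4: (-4.5,2) → rotate → (-3.90877,2.99524) → ×s → (-5.21821,3.99865) → (-5.22,4.00)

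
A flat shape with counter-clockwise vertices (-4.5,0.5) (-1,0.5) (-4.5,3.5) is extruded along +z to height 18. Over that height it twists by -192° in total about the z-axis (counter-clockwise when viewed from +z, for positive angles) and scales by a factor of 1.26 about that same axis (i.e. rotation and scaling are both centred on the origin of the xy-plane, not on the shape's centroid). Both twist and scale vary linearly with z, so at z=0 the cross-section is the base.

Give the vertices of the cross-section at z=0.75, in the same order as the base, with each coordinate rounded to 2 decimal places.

t = z/height = 0.75/18 = 0.0416667
s = 1 + (scale-1)·z/height = 1 + (1.26-1)·0.75/18 = 1.010833
θ = twist·z/height = -192°·0.75/18 = -8.0000° = -0.139626 rad
cos θ = 0.990268, sin θ = -0.139173 (intermediates below are computed at full precision and shown rounded to 5 d.p.)
v1: (-4.5,0.5) → rotate → (-4.38662,1.12141) → ×s → (-4.43414,1.13356) → (-4.43,1.13)
v2: (-1,0.5) → rotate → (-0.92068,0.63431) → ×s → (-0.93066,0.64118) → (-0.93,0.64)
v3: (-4.5,3.5) → rotate → (-3.96910,4.09222) → ×s → (-4.01210,4.13655) → (-4.01,4.14)

Cross-section at z=0.75: (-4.43,1.13) (-0.93,0.64) (-4.01,4.14)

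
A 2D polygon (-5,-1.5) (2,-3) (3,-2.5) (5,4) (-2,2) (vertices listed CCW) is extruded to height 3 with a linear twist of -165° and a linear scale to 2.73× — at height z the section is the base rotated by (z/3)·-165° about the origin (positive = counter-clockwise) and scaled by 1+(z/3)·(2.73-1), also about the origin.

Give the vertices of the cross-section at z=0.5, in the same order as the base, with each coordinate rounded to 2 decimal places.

Cross-section at z=0.5: (-6.61,1.26) (0.50,-4.62) (1.94,-4.64) (8.09,1.60) (-1.10,3.48)

t = z/height = 0.5/3 = 0.166667
s = 1 + (scale-1)·z/height = 1 + (2.73-1)·0.5/3 = 1.288333
θ = twist·z/height = -165°·0.5/3 = -27.5000° = -0.479966 rad
cos θ = 0.887011, sin θ = -0.461749 (intermediates below are computed at full precision and shown rounded to 5 d.p.)
v1: (-5,-1.5) → rotate → (-5.12768,0.97823) → ×s → (-6.60616,1.26028) → (-6.61,1.26)
v2: (2,-3) → rotate → (0.38878,-3.58453) → ×s → (0.50087,-4.61807) → (0.50,-4.62)
v3: (3,-2.5) → rotate → (1.50666,-3.60277) → ×s → (1.94108,-4.64157) → (1.94,-4.64)
v4: (5,4) → rotate → (6.28205,1.23930) → ×s → (8.09337,1.59663) → (8.09,1.60)
v5: (-2,2) → rotate → (-0.85052,2.69752) → ×s → (-1.09576,3.47530) → (-1.10,3.48)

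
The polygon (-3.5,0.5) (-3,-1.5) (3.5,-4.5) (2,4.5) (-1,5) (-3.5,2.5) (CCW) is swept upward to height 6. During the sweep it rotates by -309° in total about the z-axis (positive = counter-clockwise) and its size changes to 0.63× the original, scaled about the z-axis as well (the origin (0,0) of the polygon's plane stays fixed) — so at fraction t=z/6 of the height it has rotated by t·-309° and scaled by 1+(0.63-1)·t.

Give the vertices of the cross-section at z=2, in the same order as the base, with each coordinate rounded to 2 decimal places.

Cross-section at z=2: (1.12,2.89) (-0.69,2.86) (-4.53,-2.10) (3.45,-2.60) (4.47,-0.13) (2.83,2.50)

t = z/height = 2/6 = 0.333333
s = 1 + (scale-1)·z/height = 1 + (0.63-1)·2/6 = 0.876667
θ = twist·z/height = -309°·2/6 = -103.0000° = -1.797689 rad
cos θ = -0.224951, sin θ = -0.974370 (intermediates below are computed at full precision and shown rounded to 5 d.p.)
v1: (-3.5,0.5) → rotate → (1.27451,3.29782) → ×s → (1.11732,2.89109) → (1.12,2.89)
v2: (-3,-1.5) → rotate → (-0.78670,3.26054) → ×s → (-0.68968,2.85840) → (-0.69,2.86)
v3: (3.5,-4.5) → rotate → (-5.17199,-2.39802) → ×s → (-4.53411,-2.10226) → (-4.53,-2.10)
v4: (2,4.5) → rotate → (3.93476,-2.96102) → ×s → (3.44948,-2.59583) → (3.45,-2.60)
v5: (-1,5) → rotate → (5.09680,-0.15039) → ×s → (4.46820,-0.13184) → (4.47,-0.13)
v6: (-3.5,2.5) → rotate → (3.22325,2.84792) → ×s → (2.82572,2.49667) → (2.83,2.50)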